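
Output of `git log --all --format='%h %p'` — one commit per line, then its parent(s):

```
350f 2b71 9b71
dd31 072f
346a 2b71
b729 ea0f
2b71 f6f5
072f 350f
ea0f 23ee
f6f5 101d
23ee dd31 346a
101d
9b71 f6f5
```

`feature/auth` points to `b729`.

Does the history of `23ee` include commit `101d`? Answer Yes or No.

Yes

Ancestors of 23ee (commits reachable by following parents): {072f, 101d, 23ee, 2b71, 346a, 350f, 9b71, dd31, f6f5}.
101d is in that set, so it is an ancestor of 23ee.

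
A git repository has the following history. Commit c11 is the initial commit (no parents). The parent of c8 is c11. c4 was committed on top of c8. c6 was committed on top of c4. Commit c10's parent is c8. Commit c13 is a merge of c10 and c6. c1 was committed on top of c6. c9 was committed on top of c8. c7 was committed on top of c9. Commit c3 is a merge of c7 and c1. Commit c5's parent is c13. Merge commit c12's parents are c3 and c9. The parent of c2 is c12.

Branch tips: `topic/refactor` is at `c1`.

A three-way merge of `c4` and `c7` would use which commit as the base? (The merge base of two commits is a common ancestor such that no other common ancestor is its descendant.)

c8

Ancestors of c4: {c11, c4, c8}.
Ancestors of c7: {c11, c7, c8, c9}.
Common ancestors: {c11, c8}.
Among these, c8 is not an ancestor of any other common ancestor — it is the merge base.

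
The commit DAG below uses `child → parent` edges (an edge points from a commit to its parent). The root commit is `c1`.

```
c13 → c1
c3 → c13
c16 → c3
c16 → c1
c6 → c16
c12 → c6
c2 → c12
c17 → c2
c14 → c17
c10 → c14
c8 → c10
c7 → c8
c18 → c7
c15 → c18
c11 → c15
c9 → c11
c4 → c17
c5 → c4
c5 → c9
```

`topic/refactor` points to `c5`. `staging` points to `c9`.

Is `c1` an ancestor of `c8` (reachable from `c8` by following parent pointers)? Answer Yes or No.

Ancestors of c8 (commits reachable by following parents): {c1, c10, c12, c13, c14, c16, c17, c2, c3, c6, c8}.
c1 is in that set, so it is an ancestor of c8.

Yes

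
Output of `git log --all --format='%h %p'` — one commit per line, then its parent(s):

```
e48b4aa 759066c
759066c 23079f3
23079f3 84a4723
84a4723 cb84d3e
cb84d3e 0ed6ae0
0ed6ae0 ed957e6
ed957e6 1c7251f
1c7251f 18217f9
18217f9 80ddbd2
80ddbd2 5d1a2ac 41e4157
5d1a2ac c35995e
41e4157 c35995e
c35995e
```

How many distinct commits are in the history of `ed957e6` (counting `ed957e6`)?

7

Walking parent pointers from ed957e6: reachable set = {18217f9, 1c7251f, 41e4157, 5d1a2ac, 80ddbd2, c35995e, ed957e6}.
That is 7 commits.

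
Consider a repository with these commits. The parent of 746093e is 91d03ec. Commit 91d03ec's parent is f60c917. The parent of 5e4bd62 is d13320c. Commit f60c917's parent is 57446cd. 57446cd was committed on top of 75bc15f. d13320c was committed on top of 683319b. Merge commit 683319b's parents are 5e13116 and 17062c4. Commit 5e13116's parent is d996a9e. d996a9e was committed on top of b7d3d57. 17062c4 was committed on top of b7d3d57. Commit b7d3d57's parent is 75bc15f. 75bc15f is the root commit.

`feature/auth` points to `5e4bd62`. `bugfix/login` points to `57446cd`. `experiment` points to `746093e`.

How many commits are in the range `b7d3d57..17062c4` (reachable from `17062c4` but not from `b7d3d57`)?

1

Reachable from 17062c4: {17062c4, 75bc15f, b7d3d57}.
Reachable from b7d3d57: {75bc15f, b7d3d57}.
In 17062c4's history but not b7d3d57's: {17062c4} — 1 commit.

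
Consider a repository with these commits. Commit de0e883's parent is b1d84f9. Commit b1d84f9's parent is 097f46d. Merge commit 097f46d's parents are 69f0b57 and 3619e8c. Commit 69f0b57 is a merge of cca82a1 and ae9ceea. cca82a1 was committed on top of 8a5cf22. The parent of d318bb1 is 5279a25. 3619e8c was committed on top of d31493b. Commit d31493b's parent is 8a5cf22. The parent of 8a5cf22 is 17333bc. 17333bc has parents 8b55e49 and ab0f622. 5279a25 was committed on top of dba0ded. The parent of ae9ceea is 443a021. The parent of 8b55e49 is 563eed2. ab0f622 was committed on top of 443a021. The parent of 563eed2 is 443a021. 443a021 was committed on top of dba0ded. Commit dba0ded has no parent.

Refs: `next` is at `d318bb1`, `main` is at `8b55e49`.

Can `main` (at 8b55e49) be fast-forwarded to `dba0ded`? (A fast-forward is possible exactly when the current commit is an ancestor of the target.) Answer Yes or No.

A fast-forward from 8b55e49 to dba0ded is possible iff 8b55e49 is an ancestor of dba0ded.
Ancestors of dba0ded: {dba0ded}.
8b55e49 is not among them, so fast-forward is not possible.

No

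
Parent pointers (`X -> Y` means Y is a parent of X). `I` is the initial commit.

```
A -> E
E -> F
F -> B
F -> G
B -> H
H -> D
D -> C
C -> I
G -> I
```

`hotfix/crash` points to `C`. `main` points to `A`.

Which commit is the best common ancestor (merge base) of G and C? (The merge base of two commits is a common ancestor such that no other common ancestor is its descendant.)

Ancestors of G: {G, I}.
Ancestors of C: {C, I}.
Common ancestors: {I}.
The only common ancestor is I, so it is the merge base.

I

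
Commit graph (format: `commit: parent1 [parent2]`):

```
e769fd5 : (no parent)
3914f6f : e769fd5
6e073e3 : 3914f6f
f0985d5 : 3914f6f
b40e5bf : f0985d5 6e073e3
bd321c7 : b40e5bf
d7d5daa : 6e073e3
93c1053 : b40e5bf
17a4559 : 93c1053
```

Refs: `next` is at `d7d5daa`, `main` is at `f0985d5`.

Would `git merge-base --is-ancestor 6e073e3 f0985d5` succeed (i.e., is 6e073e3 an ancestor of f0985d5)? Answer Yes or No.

Ancestors of f0985d5: {3914f6f, e769fd5, f0985d5}.
6e073e3 is not in that set, so it is not an ancestor of f0985d5.

No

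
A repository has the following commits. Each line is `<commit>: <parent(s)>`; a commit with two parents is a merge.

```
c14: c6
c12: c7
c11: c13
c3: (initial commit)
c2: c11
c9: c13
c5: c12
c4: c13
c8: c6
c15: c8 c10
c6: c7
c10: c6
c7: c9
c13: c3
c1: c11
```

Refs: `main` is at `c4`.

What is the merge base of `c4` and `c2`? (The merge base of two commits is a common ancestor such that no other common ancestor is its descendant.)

c13

Ancestors of c4: {c13, c3, c4}.
Ancestors of c2: {c11, c13, c2, c3}.
Common ancestors: {c13, c3}.
Among these, c13 is not an ancestor of any other common ancestor — it is the merge base.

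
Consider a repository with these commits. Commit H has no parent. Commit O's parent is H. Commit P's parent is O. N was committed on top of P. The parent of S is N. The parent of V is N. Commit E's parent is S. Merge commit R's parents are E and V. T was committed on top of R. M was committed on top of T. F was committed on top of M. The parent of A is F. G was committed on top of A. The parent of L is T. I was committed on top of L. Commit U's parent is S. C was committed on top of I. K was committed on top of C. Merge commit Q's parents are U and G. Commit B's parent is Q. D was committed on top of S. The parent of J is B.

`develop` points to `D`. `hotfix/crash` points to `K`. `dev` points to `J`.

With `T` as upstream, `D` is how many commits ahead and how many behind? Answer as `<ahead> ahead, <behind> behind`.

1 ahead, 4 behind

Reachable from D: {D, H, N, O, P, S}.
Reachable from T: {E, H, N, O, P, R, S, T, V}.
Only in D's history (ahead): {D} — 1.
Only in T's history (behind): {E, R, T, V} — 4.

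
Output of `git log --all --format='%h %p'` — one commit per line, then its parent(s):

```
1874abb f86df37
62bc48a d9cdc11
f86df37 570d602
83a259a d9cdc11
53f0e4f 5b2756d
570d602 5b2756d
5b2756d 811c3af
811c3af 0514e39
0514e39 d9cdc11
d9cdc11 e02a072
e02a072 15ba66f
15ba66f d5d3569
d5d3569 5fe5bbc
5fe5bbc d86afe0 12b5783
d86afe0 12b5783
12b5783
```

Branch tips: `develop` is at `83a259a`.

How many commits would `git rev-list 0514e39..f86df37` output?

4

Reachable from f86df37: {0514e39, 12b5783, 15ba66f, 570d602, 5b2756d, 5fe5bbc, 811c3af, d5d3569, d86afe0, d9cdc11, e02a072, f86df37}.
Reachable from 0514e39: {0514e39, 12b5783, 15ba66f, 5fe5bbc, d5d3569, d86afe0, d9cdc11, e02a072}.
In f86df37's history but not 0514e39's: {570d602, 5b2756d, 811c3af, f86df37} — 4 commits.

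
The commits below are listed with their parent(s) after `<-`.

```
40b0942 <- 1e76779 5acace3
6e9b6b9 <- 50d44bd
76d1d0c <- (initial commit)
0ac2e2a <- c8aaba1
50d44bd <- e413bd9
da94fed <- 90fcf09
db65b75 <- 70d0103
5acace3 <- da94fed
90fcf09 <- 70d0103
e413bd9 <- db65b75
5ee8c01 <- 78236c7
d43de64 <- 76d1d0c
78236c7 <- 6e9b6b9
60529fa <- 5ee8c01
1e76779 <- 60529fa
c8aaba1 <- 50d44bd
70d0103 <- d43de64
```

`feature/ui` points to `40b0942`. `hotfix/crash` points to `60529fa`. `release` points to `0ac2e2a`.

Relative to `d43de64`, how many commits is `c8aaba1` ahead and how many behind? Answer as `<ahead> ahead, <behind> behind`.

5 ahead, 0 behind

Reachable from c8aaba1: {50d44bd, 70d0103, 76d1d0c, c8aaba1, d43de64, db65b75, e413bd9}.
Reachable from d43de64: {76d1d0c, d43de64}.
Only in c8aaba1's history (ahead): {50d44bd, 70d0103, c8aaba1, db65b75, e413bd9} — 5.
Only in d43de64's history (behind): {} — 0.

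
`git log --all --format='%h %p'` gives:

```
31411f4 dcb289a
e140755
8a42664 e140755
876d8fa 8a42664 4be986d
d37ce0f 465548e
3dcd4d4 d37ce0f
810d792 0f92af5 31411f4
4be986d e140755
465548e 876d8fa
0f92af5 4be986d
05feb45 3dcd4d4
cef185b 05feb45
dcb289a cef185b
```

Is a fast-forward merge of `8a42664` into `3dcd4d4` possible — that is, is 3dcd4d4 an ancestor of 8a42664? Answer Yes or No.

A fast-forward from 3dcd4d4 to 8a42664 is possible iff 3dcd4d4 is an ancestor of 8a42664.
Ancestors of 8a42664: {8a42664, e140755}.
3dcd4d4 is not among them, so fast-forward is not possible.

No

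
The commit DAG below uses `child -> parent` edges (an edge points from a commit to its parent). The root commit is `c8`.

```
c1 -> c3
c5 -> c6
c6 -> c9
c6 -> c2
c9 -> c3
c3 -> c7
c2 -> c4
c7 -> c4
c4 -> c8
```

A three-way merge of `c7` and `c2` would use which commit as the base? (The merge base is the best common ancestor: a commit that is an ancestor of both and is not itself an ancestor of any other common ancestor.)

c4

Ancestors of c7: {c4, c7, c8}.
Ancestors of c2: {c2, c4, c8}.
Common ancestors: {c4, c8}.
Among these, c4 is not an ancestor of any other common ancestor — it is the merge base.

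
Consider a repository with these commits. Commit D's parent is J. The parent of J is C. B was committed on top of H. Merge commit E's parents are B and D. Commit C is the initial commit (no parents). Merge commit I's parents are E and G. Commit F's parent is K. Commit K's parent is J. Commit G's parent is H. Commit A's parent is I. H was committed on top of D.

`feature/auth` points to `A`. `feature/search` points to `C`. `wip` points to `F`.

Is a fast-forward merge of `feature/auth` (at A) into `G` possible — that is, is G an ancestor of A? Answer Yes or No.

Yes

A fast-forward from G to A is possible iff G is an ancestor of A.
Ancestors of A: {A, B, C, D, E, G, H, I, J}.
G is among them, so fast-forward is possible.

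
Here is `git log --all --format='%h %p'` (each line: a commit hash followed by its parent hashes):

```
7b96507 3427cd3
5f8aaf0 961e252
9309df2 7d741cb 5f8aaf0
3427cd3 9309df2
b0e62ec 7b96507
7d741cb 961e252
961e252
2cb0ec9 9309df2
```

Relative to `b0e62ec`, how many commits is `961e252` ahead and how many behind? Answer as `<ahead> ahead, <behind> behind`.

Reachable from 961e252: {961e252}.
Reachable from b0e62ec: {3427cd3, 5f8aaf0, 7b96507, 7d741cb, 9309df2, 961e252, b0e62ec}.
Only in 961e252's history (ahead): {} — 0.
Only in b0e62ec's history (behind): {3427cd3, 5f8aaf0, 7b96507, 7d741cb, 9309df2, b0e62ec} — 6.

0 ahead, 6 behind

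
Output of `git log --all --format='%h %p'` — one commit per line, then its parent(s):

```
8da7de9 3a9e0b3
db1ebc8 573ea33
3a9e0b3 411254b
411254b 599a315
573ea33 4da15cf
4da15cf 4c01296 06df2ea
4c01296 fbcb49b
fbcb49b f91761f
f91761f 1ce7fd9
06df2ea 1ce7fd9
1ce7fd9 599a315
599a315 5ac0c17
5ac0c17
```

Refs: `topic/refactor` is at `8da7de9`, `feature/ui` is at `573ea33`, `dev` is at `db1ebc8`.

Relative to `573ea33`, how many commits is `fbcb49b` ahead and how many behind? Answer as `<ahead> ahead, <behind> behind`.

0 ahead, 4 behind

Reachable from fbcb49b: {1ce7fd9, 599a315, 5ac0c17, f91761f, fbcb49b}.
Reachable from 573ea33: {06df2ea, 1ce7fd9, 4c01296, 4da15cf, 573ea33, 599a315, 5ac0c17, f91761f, fbcb49b}.
Only in fbcb49b's history (ahead): {} — 0.
Only in 573ea33's history (behind): {06df2ea, 4c01296, 4da15cf, 573ea33} — 4.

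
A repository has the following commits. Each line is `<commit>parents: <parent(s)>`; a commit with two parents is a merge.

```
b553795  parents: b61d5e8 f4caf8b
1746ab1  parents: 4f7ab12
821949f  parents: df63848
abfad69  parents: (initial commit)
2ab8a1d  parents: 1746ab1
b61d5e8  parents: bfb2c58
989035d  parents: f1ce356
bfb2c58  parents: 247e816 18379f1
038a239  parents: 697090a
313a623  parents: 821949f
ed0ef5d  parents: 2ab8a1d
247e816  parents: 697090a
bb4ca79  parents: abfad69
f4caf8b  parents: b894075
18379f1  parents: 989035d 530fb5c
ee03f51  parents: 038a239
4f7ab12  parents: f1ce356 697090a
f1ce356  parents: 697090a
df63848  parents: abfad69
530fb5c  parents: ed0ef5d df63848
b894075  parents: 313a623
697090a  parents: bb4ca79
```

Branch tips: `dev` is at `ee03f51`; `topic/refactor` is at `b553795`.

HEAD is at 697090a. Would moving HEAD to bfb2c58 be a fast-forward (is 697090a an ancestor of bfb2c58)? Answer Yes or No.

A fast-forward from 697090a to bfb2c58 is possible iff 697090a is an ancestor of bfb2c58.
Ancestors of bfb2c58: {1746ab1, 18379f1, 247e816, 2ab8a1d, 4f7ab12, 530fb5c, 697090a, 989035d, abfad69, bb4ca79, bfb2c58, df63848, ed0ef5d, f1ce356}.
697090a is among them, so fast-forward is possible.

Yes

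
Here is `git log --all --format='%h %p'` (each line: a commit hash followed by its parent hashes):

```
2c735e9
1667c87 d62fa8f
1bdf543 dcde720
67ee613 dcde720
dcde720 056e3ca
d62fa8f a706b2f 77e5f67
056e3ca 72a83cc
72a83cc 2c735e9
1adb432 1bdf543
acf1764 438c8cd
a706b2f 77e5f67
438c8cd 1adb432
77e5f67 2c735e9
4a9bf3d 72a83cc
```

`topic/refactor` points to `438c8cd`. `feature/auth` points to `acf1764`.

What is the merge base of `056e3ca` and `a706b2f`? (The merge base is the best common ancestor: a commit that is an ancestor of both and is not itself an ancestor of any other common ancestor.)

Ancestors of 056e3ca: {056e3ca, 2c735e9, 72a83cc}.
Ancestors of a706b2f: {2c735e9, 77e5f67, a706b2f}.
Common ancestors: {2c735e9}.
The only common ancestor is 2c735e9, so it is the merge base.

2c735e9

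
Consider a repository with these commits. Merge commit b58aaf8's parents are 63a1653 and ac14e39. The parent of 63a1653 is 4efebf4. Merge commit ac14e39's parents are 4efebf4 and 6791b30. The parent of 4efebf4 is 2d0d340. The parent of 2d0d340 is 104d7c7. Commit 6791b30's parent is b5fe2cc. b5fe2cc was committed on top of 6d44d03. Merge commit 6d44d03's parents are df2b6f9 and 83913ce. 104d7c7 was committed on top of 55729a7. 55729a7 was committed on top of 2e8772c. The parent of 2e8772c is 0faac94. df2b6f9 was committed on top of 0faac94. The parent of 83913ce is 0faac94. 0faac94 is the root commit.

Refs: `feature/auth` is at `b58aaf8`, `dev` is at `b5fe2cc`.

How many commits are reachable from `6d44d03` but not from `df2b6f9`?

2

Reachable from 6d44d03: {0faac94, 6d44d03, 83913ce, df2b6f9}.
Reachable from df2b6f9: {0faac94, df2b6f9}.
In 6d44d03's history but not df2b6f9's: {6d44d03, 83913ce} — 2 commits.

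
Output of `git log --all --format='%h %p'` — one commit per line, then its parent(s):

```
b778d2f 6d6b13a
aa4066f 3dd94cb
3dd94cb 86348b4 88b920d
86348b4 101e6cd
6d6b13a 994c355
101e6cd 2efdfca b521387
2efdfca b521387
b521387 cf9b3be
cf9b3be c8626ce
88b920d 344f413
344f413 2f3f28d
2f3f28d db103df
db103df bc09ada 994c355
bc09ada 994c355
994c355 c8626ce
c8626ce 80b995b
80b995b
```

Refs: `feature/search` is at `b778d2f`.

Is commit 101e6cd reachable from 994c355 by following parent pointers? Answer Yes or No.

Ancestors of 994c355: {80b995b, 994c355, c8626ce}.
101e6cd is not in that set, so it is not an ancestor of 994c355.

No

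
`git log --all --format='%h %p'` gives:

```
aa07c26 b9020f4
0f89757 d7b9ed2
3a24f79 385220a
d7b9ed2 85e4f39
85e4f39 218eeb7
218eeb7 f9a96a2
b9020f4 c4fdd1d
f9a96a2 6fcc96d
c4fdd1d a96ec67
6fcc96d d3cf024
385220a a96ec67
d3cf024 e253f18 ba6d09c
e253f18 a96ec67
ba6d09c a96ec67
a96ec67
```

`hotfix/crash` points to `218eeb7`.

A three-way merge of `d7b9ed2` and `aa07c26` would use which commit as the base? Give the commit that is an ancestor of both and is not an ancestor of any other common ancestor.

a96ec67

Ancestors of d7b9ed2: {218eeb7, 6fcc96d, 85e4f39, a96ec67, ba6d09c, d3cf024, d7b9ed2, e253f18, f9a96a2}.
Ancestors of aa07c26: {a96ec67, aa07c26, b9020f4, c4fdd1d}.
Common ancestors: {a96ec67}.
The only common ancestor is a96ec67, so it is the merge base.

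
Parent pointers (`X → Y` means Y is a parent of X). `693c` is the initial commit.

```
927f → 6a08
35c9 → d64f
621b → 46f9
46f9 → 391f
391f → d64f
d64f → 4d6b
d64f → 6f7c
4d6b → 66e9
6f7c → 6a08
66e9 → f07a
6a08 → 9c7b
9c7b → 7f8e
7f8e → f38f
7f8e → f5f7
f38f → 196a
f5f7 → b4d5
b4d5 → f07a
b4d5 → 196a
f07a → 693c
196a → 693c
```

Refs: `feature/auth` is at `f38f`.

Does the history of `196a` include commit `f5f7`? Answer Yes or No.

No

Ancestors of 196a: {196a, 693c}.
f5f7 is not in that set, so it is not an ancestor of 196a.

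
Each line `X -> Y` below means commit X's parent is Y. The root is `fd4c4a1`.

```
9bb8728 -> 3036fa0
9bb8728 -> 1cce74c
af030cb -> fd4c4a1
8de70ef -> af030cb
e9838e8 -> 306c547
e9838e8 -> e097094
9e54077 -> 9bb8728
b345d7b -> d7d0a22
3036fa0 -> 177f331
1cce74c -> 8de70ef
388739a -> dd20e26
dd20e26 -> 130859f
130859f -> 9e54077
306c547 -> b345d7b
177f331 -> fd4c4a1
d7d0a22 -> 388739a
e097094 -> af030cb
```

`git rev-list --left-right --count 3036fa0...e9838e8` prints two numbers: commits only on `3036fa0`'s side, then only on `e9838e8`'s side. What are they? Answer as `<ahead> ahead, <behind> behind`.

Reachable from 3036fa0: {177f331, 3036fa0, fd4c4a1}.
Reachable from e9838e8: {130859f, 177f331, 1cce74c, 3036fa0, 306c547, 388739a, 8de70ef, 9bb8728, 9e54077, af030cb, b345d7b, d7d0a22, dd20e26, e097094, e9838e8, fd4c4a1}.
Only in 3036fa0's history (ahead): {} — 0.
Only in e9838e8's history (behind): {130859f, 1cce74c, 306c547, 388739a, 8de70ef, 9bb8728, 9e54077, af030cb, b345d7b, d7d0a22, dd20e26, e097094, e9838e8} — 13.

0 ahead, 13 behind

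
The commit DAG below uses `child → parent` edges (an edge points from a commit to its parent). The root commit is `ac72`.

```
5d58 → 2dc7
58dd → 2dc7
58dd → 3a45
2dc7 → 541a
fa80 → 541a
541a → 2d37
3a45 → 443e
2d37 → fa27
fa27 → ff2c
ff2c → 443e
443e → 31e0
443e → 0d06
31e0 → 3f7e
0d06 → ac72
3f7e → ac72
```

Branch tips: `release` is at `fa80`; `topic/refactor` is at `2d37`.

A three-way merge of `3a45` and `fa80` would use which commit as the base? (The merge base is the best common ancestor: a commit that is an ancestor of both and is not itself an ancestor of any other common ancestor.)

443e

Ancestors of 3a45: {0d06, 31e0, 3a45, 3f7e, 443e, ac72}.
Ancestors of fa80: {0d06, 2d37, 31e0, 3f7e, 443e, 541a, ac72, fa27, fa80, ff2c}.
Common ancestors: {0d06, 31e0, 3f7e, 443e, ac72}.
Among these, 443e is not an ancestor of any other common ancestor — it is the merge base.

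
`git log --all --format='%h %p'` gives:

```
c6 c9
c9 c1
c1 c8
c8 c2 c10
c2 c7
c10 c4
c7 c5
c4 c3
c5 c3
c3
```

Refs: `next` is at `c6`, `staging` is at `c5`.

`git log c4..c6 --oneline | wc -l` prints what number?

Reachable from c6: {c1, c10, c2, c3, c4, c5, c6, c7, c8, c9}.
Reachable from c4: {c3, c4}.
In c6's history but not c4's: {c1, c10, c2, c5, c6, c7, c8, c9} — 8 commits.

8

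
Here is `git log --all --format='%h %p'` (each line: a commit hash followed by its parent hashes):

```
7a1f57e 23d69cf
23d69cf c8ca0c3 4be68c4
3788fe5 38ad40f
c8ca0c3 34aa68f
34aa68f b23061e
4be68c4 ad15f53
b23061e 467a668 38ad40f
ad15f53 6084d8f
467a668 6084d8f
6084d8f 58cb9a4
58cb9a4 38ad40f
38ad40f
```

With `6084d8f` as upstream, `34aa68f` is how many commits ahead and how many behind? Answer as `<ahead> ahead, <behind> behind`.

Reachable from 34aa68f: {34aa68f, 38ad40f, 467a668, 58cb9a4, 6084d8f, b23061e}.
Reachable from 6084d8f: {38ad40f, 58cb9a4, 6084d8f}.
Only in 34aa68f's history (ahead): {34aa68f, 467a668, b23061e} — 3.
Only in 6084d8f's history (behind): {} — 0.

3 ahead, 0 behind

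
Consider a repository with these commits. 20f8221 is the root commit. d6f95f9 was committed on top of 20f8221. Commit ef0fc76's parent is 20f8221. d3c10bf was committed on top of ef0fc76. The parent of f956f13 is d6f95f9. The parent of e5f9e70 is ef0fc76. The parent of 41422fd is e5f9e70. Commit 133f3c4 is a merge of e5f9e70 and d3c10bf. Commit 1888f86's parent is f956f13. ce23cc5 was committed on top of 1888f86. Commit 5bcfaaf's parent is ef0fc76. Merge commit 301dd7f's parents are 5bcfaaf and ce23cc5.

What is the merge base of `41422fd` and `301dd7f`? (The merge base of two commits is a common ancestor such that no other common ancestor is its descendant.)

ef0fc76

Ancestors of 41422fd: {20f8221, 41422fd, e5f9e70, ef0fc76}.
Ancestors of 301dd7f: {1888f86, 20f8221, 301dd7f, 5bcfaaf, ce23cc5, d6f95f9, ef0fc76, f956f13}.
Common ancestors: {20f8221, ef0fc76}.
Among these, ef0fc76 is not an ancestor of any other common ancestor — it is the merge base.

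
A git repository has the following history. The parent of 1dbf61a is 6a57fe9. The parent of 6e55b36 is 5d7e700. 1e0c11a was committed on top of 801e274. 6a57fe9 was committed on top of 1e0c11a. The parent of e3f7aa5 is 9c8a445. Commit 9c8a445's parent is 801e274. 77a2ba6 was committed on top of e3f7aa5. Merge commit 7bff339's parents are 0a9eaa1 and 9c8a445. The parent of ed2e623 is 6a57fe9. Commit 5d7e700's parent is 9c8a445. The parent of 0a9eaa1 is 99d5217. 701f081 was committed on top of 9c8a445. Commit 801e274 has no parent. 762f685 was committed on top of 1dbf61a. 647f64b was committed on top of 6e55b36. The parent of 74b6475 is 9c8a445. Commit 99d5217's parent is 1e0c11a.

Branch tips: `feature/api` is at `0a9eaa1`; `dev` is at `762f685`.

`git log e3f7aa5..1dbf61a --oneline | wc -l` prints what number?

3

Reachable from 1dbf61a: {1dbf61a, 1e0c11a, 6a57fe9, 801e274}.
Reachable from e3f7aa5: {801e274, 9c8a445, e3f7aa5}.
In 1dbf61a's history but not e3f7aa5's: {1dbf61a, 1e0c11a, 6a57fe9} — 3 commits.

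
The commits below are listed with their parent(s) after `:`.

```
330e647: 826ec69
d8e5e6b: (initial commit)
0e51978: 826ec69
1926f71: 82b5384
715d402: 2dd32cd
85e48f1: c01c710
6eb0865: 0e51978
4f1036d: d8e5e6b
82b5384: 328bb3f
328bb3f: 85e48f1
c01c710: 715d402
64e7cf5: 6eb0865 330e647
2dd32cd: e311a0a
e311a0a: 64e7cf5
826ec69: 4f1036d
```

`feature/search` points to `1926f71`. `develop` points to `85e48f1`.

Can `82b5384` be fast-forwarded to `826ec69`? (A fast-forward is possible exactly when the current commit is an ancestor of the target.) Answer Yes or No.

No

A fast-forward from 82b5384 to 826ec69 is possible iff 82b5384 is an ancestor of 826ec69.
Ancestors of 826ec69: {4f1036d, 826ec69, d8e5e6b}.
82b5384 is not among them, so fast-forward is not possible.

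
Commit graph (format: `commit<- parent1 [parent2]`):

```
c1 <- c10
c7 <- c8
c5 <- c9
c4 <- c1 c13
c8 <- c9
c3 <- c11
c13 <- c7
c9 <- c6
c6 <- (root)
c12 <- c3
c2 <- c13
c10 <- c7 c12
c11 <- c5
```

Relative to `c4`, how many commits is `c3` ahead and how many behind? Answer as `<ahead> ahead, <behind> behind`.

0 ahead, 7 behind

Reachable from c3: {c11, c3, c5, c6, c9}.
Reachable from c4: {c1, c10, c11, c12, c13, c3, c4, c5, c6, c7, c8, c9}.
Only in c3's history (ahead): {} — 0.
Only in c4's history (behind): {c1, c10, c12, c13, c4, c7, c8} — 7.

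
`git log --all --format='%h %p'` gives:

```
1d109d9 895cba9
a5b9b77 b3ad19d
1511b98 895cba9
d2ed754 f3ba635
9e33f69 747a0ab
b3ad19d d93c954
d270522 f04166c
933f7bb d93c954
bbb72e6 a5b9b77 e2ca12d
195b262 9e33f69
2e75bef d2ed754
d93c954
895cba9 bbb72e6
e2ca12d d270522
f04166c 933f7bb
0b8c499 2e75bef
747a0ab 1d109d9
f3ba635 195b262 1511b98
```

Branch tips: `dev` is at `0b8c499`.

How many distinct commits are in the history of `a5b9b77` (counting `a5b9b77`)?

3

Walking parent pointers from a5b9b77: reachable set = {a5b9b77, b3ad19d, d93c954}.
That is 3 commits.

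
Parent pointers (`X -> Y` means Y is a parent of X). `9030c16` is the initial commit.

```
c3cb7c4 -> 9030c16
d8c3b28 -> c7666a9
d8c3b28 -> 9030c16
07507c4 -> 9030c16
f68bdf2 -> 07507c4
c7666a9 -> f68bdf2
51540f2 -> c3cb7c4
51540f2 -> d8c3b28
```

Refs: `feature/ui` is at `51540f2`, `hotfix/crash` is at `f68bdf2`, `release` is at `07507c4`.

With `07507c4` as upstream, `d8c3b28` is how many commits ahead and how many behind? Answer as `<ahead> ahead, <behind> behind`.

3 ahead, 0 behind

Reachable from d8c3b28: {07507c4, 9030c16, c7666a9, d8c3b28, f68bdf2}.
Reachable from 07507c4: {07507c4, 9030c16}.
Only in d8c3b28's history (ahead): {c7666a9, d8c3b28, f68bdf2} — 3.
Only in 07507c4's history (behind): {} — 0.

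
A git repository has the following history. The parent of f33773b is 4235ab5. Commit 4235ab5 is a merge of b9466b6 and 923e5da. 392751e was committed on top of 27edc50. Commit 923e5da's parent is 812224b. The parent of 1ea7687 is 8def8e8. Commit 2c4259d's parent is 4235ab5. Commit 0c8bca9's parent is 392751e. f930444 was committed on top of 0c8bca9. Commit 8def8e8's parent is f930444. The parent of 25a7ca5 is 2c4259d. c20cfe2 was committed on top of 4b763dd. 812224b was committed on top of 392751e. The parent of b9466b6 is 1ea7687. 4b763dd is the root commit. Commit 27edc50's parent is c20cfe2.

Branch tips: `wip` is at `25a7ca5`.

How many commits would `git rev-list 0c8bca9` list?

5

Walking parent pointers from 0c8bca9: reachable set = {0c8bca9, 27edc50, 392751e, 4b763dd, c20cfe2}.
That is 5 commits.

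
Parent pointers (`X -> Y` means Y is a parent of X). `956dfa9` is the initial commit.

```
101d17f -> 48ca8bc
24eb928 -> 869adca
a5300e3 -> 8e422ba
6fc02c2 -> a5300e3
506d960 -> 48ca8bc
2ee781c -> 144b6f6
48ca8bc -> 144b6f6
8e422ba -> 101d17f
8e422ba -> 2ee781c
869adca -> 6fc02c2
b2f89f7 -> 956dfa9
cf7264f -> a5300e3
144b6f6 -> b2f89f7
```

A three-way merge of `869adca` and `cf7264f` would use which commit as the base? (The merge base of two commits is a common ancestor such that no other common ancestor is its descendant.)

a5300e3

Ancestors of 869adca: {101d17f, 144b6f6, 2ee781c, 48ca8bc, 6fc02c2, 869adca, 8e422ba, 956dfa9, a5300e3, b2f89f7}.
Ancestors of cf7264f: {101d17f, 144b6f6, 2ee781c, 48ca8bc, 8e422ba, 956dfa9, a5300e3, b2f89f7, cf7264f}.
Common ancestors: {101d17f, 144b6f6, 2ee781c, 48ca8bc, 8e422ba, 956dfa9, a5300e3, b2f89f7}.
Among these, a5300e3 is not an ancestor of any other common ancestor — it is the merge base.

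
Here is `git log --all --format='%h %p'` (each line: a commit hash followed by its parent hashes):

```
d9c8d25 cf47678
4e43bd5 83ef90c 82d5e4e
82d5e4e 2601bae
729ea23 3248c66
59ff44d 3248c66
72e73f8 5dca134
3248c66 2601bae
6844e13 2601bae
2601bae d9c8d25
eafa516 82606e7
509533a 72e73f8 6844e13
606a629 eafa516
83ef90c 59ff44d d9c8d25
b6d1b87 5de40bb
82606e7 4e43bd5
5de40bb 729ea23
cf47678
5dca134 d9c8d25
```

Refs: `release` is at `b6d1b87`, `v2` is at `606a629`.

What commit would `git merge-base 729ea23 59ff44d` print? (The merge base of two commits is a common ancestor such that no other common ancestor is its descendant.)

3248c66

Ancestors of 729ea23: {2601bae, 3248c66, 729ea23, cf47678, d9c8d25}.
Ancestors of 59ff44d: {2601bae, 3248c66, 59ff44d, cf47678, d9c8d25}.
Common ancestors: {2601bae, 3248c66, cf47678, d9c8d25}.
Among these, 3248c66 is not an ancestor of any other common ancestor — it is the merge base.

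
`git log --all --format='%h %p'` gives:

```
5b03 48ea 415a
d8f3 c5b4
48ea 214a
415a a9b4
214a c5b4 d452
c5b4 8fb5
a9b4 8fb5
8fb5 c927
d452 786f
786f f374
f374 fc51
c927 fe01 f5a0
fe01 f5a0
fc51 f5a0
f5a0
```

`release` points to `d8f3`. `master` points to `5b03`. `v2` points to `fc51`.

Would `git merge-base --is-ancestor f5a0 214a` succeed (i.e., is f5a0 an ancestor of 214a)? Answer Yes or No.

Yes

Ancestors of 214a (commits reachable by following parents): {214a, 786f, 8fb5, c5b4, c927, d452, f374, f5a0, fc51, fe01}.
f5a0 is in that set, so it is an ancestor of 214a.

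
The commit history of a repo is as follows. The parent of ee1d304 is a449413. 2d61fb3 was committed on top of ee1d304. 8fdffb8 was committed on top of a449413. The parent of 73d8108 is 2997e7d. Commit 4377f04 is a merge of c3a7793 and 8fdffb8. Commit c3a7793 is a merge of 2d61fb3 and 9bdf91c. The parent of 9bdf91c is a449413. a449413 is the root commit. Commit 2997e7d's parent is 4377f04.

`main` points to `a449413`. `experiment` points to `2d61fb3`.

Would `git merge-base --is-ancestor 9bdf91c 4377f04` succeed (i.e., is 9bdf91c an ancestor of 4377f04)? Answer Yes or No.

Ancestors of 4377f04 (commits reachable by following parents): {2d61fb3, 4377f04, 8fdffb8, 9bdf91c, a449413, c3a7793, ee1d304}.
9bdf91c is in that set, so it is an ancestor of 4377f04.

Yes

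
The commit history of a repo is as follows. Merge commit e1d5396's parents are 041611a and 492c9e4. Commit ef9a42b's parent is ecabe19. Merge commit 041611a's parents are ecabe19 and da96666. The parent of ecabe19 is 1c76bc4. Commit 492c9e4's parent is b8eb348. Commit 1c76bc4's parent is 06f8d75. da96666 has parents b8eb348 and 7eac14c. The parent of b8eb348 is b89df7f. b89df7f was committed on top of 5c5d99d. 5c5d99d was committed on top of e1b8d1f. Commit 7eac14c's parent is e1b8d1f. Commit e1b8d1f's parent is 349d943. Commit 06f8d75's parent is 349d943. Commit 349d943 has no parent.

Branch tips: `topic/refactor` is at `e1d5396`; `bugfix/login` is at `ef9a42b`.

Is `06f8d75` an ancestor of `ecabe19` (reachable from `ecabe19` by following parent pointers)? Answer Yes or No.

Yes

Ancestors of ecabe19 (commits reachable by following parents): {06f8d75, 1c76bc4, 349d943, ecabe19}.
06f8d75 is in that set, so it is an ancestor of ecabe19.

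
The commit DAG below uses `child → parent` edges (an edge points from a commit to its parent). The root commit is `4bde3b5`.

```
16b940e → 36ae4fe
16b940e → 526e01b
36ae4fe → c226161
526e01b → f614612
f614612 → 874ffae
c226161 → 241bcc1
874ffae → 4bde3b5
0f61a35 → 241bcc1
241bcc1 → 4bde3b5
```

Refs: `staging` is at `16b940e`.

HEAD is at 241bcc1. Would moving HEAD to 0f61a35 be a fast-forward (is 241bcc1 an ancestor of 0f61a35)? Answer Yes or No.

Yes

A fast-forward from 241bcc1 to 0f61a35 is possible iff 241bcc1 is an ancestor of 0f61a35.
Ancestors of 0f61a35: {0f61a35, 241bcc1, 4bde3b5}.
241bcc1 is among them, so fast-forward is possible.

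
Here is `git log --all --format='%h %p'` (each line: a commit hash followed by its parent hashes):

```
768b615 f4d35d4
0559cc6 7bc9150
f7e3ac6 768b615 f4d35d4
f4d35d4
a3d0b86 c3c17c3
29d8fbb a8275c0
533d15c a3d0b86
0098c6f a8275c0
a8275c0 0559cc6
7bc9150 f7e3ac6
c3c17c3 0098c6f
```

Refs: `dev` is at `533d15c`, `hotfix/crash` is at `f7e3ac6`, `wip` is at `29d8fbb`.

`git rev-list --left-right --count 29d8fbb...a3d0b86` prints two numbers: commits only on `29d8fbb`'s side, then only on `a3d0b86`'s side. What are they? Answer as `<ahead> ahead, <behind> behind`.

1 ahead, 3 behind

Reachable from 29d8fbb: {0559cc6, 29d8fbb, 768b615, 7bc9150, a8275c0, f4d35d4, f7e3ac6}.
Reachable from a3d0b86: {0098c6f, 0559cc6, 768b615, 7bc9150, a3d0b86, a8275c0, c3c17c3, f4d35d4, f7e3ac6}.
Only in 29d8fbb's history (ahead): {29d8fbb} — 1.
Only in a3d0b86's history (behind): {0098c6f, a3d0b86, c3c17c3} — 3.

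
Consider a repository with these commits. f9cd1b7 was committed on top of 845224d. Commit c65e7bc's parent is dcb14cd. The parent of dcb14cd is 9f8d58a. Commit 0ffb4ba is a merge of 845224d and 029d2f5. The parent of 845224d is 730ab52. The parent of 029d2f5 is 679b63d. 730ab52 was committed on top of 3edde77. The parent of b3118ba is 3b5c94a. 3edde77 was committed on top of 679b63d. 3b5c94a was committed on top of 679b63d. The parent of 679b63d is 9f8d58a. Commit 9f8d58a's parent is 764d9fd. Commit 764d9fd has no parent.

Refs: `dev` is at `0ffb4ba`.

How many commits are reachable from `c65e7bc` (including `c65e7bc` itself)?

4

Walking parent pointers from c65e7bc: reachable set = {764d9fd, 9f8d58a, c65e7bc, dcb14cd}.
That is 4 commits.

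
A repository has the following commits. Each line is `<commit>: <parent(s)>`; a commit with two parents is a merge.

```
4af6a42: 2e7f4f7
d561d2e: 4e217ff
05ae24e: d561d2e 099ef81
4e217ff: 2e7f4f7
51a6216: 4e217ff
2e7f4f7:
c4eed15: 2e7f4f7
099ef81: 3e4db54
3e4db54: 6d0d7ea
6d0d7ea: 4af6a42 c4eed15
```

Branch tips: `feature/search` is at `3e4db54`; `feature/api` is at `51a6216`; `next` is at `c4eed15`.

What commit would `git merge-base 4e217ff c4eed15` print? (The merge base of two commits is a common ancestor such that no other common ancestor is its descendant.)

Ancestors of 4e217ff: {2e7f4f7, 4e217ff}.
Ancestors of c4eed15: {2e7f4f7, c4eed15}.
Common ancestors: {2e7f4f7}.
The only common ancestor is 2e7f4f7, so it is the merge base.

2e7f4f7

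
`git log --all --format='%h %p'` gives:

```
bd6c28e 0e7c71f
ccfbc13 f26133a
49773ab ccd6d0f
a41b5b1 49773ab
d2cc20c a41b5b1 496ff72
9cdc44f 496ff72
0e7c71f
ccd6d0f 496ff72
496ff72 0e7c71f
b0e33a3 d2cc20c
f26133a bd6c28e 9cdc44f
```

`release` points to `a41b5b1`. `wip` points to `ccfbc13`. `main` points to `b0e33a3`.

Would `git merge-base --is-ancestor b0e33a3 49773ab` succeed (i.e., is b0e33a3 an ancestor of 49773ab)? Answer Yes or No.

No

Ancestors of 49773ab: {0e7c71f, 496ff72, 49773ab, ccd6d0f}.
b0e33a3 is not in that set, so it is not an ancestor of 49773ab.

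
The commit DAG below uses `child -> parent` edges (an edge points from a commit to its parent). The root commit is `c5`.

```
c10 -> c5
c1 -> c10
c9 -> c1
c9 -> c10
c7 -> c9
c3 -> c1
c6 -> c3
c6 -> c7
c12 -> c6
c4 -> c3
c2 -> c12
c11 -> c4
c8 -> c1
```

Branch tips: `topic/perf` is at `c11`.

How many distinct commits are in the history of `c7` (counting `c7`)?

5

Walking parent pointers from c7: reachable set = {c1, c10, c5, c7, c9}.
That is 5 commits.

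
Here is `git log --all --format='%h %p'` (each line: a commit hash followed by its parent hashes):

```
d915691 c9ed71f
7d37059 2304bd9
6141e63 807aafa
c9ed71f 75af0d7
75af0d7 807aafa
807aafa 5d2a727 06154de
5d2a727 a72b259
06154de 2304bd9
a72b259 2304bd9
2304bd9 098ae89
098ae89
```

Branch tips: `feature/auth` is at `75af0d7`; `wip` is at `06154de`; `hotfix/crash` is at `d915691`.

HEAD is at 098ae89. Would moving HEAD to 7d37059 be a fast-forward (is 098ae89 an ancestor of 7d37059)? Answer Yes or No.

Yes

A fast-forward from 098ae89 to 7d37059 is possible iff 098ae89 is an ancestor of 7d37059.
Ancestors of 7d37059: {098ae89, 2304bd9, 7d37059}.
098ae89 is among them, so fast-forward is possible.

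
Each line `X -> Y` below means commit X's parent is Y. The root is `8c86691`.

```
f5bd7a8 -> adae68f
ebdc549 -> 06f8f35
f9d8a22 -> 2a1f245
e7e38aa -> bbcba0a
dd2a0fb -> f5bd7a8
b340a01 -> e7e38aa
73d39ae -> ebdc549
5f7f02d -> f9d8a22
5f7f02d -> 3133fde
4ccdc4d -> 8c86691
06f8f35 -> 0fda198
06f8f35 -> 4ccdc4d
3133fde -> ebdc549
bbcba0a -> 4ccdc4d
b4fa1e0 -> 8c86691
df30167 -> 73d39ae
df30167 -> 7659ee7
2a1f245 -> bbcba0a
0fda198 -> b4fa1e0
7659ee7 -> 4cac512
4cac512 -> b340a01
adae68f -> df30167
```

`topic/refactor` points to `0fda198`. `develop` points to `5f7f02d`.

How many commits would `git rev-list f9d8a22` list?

5

Walking parent pointers from f9d8a22: reachable set = {2a1f245, 4ccdc4d, 8c86691, bbcba0a, f9d8a22}.
That is 5 commits.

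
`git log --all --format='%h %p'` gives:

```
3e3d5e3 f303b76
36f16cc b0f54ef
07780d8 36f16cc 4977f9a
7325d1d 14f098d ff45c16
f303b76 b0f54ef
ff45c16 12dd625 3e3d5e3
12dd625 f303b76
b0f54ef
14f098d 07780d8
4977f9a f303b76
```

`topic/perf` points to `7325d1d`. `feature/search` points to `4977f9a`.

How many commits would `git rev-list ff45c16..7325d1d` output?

Reachable from 7325d1d: {07780d8, 12dd625, 14f098d, 36f16cc, 3e3d5e3, 4977f9a, 7325d1d, b0f54ef, f303b76, ff45c16}.
Reachable from ff45c16: {12dd625, 3e3d5e3, b0f54ef, f303b76, ff45c16}.
In 7325d1d's history but not ff45c16's: {07780d8, 14f098d, 36f16cc, 4977f9a, 7325d1d} — 5 commits.

5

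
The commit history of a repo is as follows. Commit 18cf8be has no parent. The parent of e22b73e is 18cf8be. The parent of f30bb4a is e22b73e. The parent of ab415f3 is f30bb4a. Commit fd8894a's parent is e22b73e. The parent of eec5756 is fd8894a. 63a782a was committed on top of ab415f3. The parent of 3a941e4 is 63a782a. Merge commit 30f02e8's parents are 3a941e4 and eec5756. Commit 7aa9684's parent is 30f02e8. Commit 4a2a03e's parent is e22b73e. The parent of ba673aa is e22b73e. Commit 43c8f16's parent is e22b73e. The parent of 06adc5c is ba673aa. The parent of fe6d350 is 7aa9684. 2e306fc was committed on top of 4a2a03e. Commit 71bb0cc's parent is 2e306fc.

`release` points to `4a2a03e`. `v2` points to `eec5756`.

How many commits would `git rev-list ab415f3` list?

Walking parent pointers from ab415f3: reachable set = {18cf8be, ab415f3, e22b73e, f30bb4a}.
That is 4 commits.

4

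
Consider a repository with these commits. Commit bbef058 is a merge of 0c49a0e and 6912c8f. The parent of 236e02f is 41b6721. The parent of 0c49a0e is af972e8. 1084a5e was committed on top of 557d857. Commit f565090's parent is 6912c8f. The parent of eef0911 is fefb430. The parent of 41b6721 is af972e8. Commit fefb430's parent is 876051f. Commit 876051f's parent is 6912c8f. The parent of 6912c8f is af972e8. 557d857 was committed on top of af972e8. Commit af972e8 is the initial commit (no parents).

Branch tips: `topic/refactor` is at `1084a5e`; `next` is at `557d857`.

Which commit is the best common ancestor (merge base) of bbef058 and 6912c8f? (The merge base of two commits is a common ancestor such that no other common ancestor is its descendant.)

6912c8f

Ancestors of bbef058: {0c49a0e, 6912c8f, af972e8, bbef058}.
Ancestors of 6912c8f: {6912c8f, af972e8}.
Common ancestors: {6912c8f, af972e8}.
Among these, 6912c8f is not an ancestor of any other common ancestor — it is the merge base.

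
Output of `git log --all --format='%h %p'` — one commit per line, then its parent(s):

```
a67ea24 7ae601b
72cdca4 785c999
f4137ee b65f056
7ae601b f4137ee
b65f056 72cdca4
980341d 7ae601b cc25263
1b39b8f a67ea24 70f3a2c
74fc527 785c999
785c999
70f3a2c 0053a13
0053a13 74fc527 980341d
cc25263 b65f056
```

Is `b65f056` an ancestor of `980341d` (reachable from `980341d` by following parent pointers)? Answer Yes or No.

Ancestors of 980341d (commits reachable by following parents): {72cdca4, 785c999, 7ae601b, 980341d, b65f056, cc25263, f4137ee}.
b65f056 is in that set, so it is an ancestor of 980341d.

Yes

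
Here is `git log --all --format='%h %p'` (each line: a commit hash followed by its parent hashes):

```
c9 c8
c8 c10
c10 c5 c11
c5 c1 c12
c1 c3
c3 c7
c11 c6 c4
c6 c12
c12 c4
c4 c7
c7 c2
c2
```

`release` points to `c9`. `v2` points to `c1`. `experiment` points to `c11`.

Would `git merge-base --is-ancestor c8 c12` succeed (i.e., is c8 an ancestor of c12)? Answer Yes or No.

Ancestors of c12: {c12, c2, c4, c7}.
c8 is not in that set, so it is not an ancestor of c12.

No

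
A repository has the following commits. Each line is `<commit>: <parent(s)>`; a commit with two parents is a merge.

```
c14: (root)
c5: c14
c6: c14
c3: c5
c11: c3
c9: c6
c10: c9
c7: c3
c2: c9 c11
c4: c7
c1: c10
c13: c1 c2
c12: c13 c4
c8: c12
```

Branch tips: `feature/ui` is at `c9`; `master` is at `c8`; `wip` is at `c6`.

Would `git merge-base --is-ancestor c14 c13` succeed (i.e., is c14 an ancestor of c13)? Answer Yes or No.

Ancestors of c13 (commits reachable by following parents): {c1, c10, c11, c13, c14, c2, c3, c5, c6, c9}.
c14 is in that set, so it is an ancestor of c13.

Yes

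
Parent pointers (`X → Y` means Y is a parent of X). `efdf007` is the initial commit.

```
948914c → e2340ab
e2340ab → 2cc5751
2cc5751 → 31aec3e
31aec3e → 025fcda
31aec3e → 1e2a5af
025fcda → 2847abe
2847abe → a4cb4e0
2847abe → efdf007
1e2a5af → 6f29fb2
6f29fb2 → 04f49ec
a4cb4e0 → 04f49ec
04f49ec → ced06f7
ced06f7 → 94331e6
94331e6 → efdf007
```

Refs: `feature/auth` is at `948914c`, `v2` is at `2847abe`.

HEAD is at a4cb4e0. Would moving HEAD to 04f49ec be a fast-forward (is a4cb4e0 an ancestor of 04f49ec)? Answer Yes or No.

A fast-forward from a4cb4e0 to 04f49ec is possible iff a4cb4e0 is an ancestor of 04f49ec.
Ancestors of 04f49ec: {04f49ec, 94331e6, ced06f7, efdf007}.
a4cb4e0 is not among them, so fast-forward is not possible.

No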